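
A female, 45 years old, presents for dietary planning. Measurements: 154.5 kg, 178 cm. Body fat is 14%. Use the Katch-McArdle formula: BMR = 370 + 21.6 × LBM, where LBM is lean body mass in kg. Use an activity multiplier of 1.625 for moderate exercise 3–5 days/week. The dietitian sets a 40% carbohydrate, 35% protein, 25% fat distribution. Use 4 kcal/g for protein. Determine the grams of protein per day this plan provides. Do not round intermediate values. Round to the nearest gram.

461 g/day

LBM = 154.5 × (1 − 0.14) = 132.87 kg. Katch-McArdle: BMR = 370 + 21.6 × 132.87 = 3239.992 kcal/day.
TEE = 3239.992 × 1.625 = 5264.987 kcal/day.
Protein energy = 35% × 5264.987 = 1842.7455 kcal.
Protein = 1842.7455 ÷ 4 kcal/g = 460.6864 g.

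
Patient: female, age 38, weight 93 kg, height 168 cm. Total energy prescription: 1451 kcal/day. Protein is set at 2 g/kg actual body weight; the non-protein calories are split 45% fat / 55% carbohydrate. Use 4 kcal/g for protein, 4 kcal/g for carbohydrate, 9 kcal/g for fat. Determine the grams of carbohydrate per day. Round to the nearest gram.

97 g/day

Protein = 2 × 93 = 186 g → 186 × 4 = 744 kcal.
Non-protein calories = 1451 − 744 = 707 kcal.
Fat: 45% × 707 = 318.15 kcal; carbohydrate: 388.85 kcal.
Carbohydrate: 388.85 kcal ÷ 4 kcal/g = 97.2125 g.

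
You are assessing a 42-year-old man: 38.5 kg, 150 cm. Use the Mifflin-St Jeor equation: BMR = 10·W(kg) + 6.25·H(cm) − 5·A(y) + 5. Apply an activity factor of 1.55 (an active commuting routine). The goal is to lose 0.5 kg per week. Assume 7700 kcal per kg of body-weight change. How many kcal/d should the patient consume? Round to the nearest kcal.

1182 kcal/d

Mifflin-St Jeor (male): BMR = 10(38.5) + 6.25(150) − 5(42) + 5 = 385 + 937.5 − 210 + 5 = 1117.5 kcal/day.
TEE = 1117.5 × 1.55 = 1732.125 kcal/day.
Required daily deficit = 0.5 × 7700 ÷ 7 = 550 kcal/day.
Target intake = 1732.125 − 550 = 1182.125 kcal/day.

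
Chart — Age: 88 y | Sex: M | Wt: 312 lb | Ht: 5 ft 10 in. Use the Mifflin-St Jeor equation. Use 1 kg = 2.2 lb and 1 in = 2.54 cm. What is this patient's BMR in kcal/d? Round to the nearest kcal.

2094 kcal/d

Convert to metric: weight = 312 ÷ 2.2 = 141.8182 kg; height = (5×12 + 10) × 2.54 = 70 × 2.54 = 177.8 cm.
Mifflin-St Jeor (male): BMR = 10(141.8182) + 6.25(177.8) − 5(88) + 5 = 1418.1818 + 1111.25 − 440 + 5 = 2094.4318 kcal/day.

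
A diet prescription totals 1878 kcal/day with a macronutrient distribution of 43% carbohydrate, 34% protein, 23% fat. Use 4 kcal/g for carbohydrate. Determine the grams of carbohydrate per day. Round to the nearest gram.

202 g/day

Carbohydrate energy = 43% × 1878 = 807.54 kcal.
At 4 kcal/g: 807.54 ÷ 4 = 201.885 g.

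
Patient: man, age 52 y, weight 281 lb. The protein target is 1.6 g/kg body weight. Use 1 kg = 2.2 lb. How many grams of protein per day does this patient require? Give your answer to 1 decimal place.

204.4 g/day

Weight in kg = 281 ÷ 2.2 = 127.7273 kg.
Protein = 1.6 g/kg × 127.7273 kg = 204.3636 g/day.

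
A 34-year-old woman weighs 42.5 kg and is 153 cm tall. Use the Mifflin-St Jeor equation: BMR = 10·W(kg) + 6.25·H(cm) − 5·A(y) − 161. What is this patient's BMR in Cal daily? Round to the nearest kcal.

Mifflin-St Jeor (female): BMR = 10(42.5) + 6.25(153) − 5(34) − 161 = 425 + 956.25 − 170 − 161 = 1050.25 kcal/day.

1050 Cal daily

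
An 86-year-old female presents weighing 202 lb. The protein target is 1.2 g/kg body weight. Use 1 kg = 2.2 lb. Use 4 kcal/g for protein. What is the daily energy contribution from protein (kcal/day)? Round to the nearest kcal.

441 kcal/day

Weight in kg = 202 ÷ 2.2 = 91.8182 kg.
Protein = 1.2 g/kg × 91.8182 kg = 110.1818 g/day.
Protein energy = 110.1818 g × 4 kcal/g = 440.7273 kcal/day.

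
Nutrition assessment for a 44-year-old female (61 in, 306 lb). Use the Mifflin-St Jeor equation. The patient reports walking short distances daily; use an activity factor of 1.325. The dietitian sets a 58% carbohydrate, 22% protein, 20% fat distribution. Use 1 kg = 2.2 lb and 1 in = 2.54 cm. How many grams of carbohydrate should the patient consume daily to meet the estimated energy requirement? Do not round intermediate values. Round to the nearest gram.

Convert to metric: weight = 306 ÷ 2.2 = 139.0909 kg; height = 61 × 2.54 = 154.94 cm.
Mifflin-St Jeor (female): BMR = 10(139.0909) + 6.25(154.94) − 5(44) − 161 = 1390.9091 + 968.375 − 220 − 161 = 1978.2841 kcal/day.
TEE = 1978.2841 × 1.325 = 2621.2264 kcal/day.
Carbohydrate energy = 58% × 2621.2264 = 1520.3113 kcal.
Carbohydrate = 1520.3113 ÷ 4 kcal/g = 380.0778 g.

380 g/day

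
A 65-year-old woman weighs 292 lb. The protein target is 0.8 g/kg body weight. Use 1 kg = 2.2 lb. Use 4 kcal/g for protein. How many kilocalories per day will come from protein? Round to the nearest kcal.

425 kcal/day

Weight in kg = 292 ÷ 2.2 = 132.7273 kg.
Protein = 0.8 g/kg × 132.7273 kg = 106.1818 g/day.
Protein energy = 106.1818 g × 4 kcal/g = 424.7273 kcal/day.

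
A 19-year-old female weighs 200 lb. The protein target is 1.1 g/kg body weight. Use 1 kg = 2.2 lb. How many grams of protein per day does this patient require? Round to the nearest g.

100 g/day

Weight in kg = 200 ÷ 2.2 = 90.9091 kg.
Protein = 1.1 g/kg × 90.9091 kg = 100 g/day.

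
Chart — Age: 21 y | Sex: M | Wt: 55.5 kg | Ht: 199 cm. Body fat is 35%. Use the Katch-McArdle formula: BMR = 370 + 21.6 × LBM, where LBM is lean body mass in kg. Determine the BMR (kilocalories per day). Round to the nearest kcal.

LBM = 55.5 × (1 − 0.35) = 36.075 kg. Katch-McArdle: BMR = 370 + 21.6 × 36.075 = 1149.22 kcal/day.

1149 kilocalories per day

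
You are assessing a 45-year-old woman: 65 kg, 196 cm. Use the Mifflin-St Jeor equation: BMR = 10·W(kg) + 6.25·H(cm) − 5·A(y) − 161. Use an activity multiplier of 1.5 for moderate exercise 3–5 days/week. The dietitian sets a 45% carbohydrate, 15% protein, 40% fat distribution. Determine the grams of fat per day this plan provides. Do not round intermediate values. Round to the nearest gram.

99 g/day

Mifflin-St Jeor (female): BMR = 10(65) + 6.25(196) − 5(45) − 161 = 650 + 1225 − 225 − 161 = 1489 kcal/day.
TEE = 1489 × 1.5 = 2233.5 kcal/day.
Fat energy = 40% × 2233.5 = 893.4 kcal.
Fat = 893.4 ÷ 9 kcal/g = 99.2667 g.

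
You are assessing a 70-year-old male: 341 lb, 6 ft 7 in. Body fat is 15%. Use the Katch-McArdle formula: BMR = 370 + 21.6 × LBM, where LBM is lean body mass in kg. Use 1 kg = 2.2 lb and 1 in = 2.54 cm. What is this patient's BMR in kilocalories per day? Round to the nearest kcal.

Convert to metric: weight = 341 ÷ 2.2 = 155 kg; height = (6×12 + 7) × 2.54 = 79 × 2.54 = 200.66 cm.
LBM = 155 × (1 − 0.15) = 131.75 kg. Katch-McArdle: BMR = 370 + 21.6 × 131.75 = 3215.8 kcal/day.

3216 kilocalories per day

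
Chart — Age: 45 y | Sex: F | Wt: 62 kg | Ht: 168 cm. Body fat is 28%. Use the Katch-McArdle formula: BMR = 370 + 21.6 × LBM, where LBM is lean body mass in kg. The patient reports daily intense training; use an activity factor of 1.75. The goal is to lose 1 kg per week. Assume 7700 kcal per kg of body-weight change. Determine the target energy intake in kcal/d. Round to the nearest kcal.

LBM = 62 × (1 − 0.28) = 44.64 kg. Katch-McArdle: BMR = 370 + 21.6 × 44.64 = 1334.224 kcal/day.
TEE = 1334.224 × 1.75 = 2334.892 kcal/day.
Required daily deficit = 1 × 7700 ÷ 7 = 1100 kcal/day.
Target intake = 2334.892 − 1100 = 1234.892 kcal/day.

1235 kcal/d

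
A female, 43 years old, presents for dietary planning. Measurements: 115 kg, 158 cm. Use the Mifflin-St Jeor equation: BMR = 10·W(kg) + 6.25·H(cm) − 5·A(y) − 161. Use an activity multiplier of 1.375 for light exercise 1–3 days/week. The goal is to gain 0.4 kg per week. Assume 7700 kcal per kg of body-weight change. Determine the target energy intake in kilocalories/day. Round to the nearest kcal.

Mifflin-St Jeor (female): BMR = 10(115) + 6.25(158) − 5(43) − 161 = 1150 + 987.5 − 215 − 161 = 1761.5 kcal/day.
TEE = 1761.5 × 1.375 = 2422.0625 kcal/day.
Required daily surplus = 0.4 × 7700 ÷ 7 = 440 kcal/day.
Target intake = 2422.0625 + 440 = 2862.0625 kcal/day.

2862 kilocalories/day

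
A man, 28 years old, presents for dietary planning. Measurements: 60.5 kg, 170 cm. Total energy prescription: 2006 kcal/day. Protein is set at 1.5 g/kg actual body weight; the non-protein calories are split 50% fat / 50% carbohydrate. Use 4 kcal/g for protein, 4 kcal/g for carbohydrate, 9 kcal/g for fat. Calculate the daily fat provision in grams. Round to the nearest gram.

91 g/day

Protein = 1.5 × 60.5 = 90.75 g → 90.75 × 4 = 363 kcal.
Non-protein calories = 2006 − 363 = 1643 kcal.
Fat: 50% × 1643 = 821.5 kcal; carbohydrate: 821.5 kcal.
Fat: 821.5 kcal ÷ 9 kcal/g = 91.2778 g.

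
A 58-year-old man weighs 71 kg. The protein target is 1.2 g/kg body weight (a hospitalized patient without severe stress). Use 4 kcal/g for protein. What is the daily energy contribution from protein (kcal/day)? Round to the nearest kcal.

Protein = 1.2 g/kg × 71 kg = 85.2 g/day.
Protein energy = 85.2 g × 4 kcal/g = 340.8 kcal/day.

341 kcal/day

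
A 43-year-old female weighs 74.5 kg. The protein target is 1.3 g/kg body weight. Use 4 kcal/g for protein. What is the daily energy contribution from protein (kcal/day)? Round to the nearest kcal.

Protein = 1.3 g/kg × 74.5 kg = 96.85 g/day.
Protein energy = 96.85 g × 4 kcal/g = 387.4 kcal/day.

387 kcal/day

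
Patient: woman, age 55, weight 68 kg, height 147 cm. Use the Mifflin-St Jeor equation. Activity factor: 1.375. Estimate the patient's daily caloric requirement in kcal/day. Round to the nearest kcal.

1599 kcal/day

Mifflin-St Jeor (female): BMR = 10(68) + 6.25(147) − 5(55) − 161 = 680 + 918.75 − 275 − 161 = 1162.75 kcal/day.
TEE = BMR × activity factor = 1162.75 × 1.375 = 1598.7813 kcal/day.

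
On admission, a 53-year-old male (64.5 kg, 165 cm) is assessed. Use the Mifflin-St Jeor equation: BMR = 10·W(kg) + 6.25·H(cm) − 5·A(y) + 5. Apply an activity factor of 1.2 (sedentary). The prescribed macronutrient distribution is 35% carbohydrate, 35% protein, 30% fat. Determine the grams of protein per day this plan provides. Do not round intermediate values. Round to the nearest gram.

Mifflin-St Jeor (male): BMR = 10(64.5) + 6.25(165) − 5(53) + 5 = 645 + 1031.25 − 265 + 5 = 1416.25 kcal/day.
TEE = 1416.25 × 1.2 = 1699.5 kcal/day.
Protein energy = 35% × 1699.5 = 594.825 kcal.
Protein = 594.825 ÷ 4 kcal/g = 148.7063 g.

149 g/day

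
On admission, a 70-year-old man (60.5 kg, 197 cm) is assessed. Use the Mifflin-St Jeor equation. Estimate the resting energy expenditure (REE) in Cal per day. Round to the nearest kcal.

Mifflin-St Jeor (male): BMR = 10(60.5) + 6.25(197) − 5(70) + 5 = 605 + 1231.25 − 350 + 5 = 1491.25 kcal/day.

1491 Cal per day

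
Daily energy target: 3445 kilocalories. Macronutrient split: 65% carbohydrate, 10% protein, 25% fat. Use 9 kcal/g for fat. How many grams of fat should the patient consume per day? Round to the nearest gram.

96 g/day

Fat energy = 25% × 3445 = 861.25 kcal.
At 9 kcal/g: 861.25 ÷ 9 = 95.6944 g.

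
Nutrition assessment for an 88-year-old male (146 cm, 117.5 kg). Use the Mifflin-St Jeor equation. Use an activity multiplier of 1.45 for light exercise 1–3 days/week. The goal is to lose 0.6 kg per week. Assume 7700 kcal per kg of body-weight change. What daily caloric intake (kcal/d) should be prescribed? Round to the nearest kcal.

Mifflin-St Jeor (male): BMR = 10(117.5) + 6.25(146) − 5(88) + 5 = 1175 + 912.5 − 440 + 5 = 1652.5 kcal/day.
TEE = 1652.5 × 1.45 = 2396.125 kcal/day.
Required daily deficit = 0.6 × 7700 ÷ 7 = 660 kcal/day.
Target intake = 2396.125 − 660 = 1736.125 kcal/day.

1736 kcal/d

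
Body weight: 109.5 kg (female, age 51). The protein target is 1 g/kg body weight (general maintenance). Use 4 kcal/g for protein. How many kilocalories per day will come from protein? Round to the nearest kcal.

Protein = 1 g/kg × 109.5 kg = 109.5 g/day.
Protein energy = 109.5 g × 4 kcal/g = 438 kcal/day.

438 kcal/day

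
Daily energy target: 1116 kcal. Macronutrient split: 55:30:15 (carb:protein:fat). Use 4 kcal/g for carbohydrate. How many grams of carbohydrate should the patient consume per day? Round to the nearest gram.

Carbohydrate energy = 55% × 1116 = 613.8 kcal.
At 4 kcal/g: 613.8 ÷ 4 = 153.45 g.

153 g/day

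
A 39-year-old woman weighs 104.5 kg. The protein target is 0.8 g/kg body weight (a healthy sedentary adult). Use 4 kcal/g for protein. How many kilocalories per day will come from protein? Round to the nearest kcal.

334 kcal/day

Protein = 0.8 g/kg × 104.5 kg = 83.6 g/day.
Protein energy = 83.6 g × 4 kcal/g = 334.4 kcal/day.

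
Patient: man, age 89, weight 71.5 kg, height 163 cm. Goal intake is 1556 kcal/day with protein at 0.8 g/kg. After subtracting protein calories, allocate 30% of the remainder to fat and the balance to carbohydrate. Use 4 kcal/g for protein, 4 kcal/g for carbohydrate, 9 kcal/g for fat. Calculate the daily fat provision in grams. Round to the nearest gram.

Protein = 0.8 × 71.5 = 57.2 g → 57.2 × 4 = 228.8 kcal.
Non-protein calories = 1556 − 228.8 = 1327.2 kcal.
Fat: 30% × 1327.2 = 398.16 kcal; carbohydrate: 929.04 kcal.
Fat: 398.16 kcal ÷ 9 kcal/g = 44.24 g.

44 g/day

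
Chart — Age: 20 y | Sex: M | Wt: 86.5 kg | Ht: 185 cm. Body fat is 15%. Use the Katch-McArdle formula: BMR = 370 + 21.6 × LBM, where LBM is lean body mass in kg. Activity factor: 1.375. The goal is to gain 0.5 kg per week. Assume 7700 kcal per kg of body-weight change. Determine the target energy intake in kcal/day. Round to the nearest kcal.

3242 kcal/day

LBM = 86.5 × (1 − 0.15) = 73.525 kg. Katch-McArdle: BMR = 370 + 21.6 × 73.525 = 1958.14 kcal/day.
TEE = 1958.14 × 1.375 = 2692.4425 kcal/day.
Required daily surplus = 0.5 × 7700 ÷ 7 = 550 kcal/day.
Target intake = 2692.4425 + 550 = 3242.4425 kcal/day.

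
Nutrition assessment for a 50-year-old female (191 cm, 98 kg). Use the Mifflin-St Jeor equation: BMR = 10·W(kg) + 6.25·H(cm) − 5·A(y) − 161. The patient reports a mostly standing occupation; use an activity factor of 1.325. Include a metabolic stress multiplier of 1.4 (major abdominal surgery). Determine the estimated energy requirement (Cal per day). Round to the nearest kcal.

Mifflin-St Jeor (female): BMR = 10(98) + 6.25(191) − 5(50) − 161 = 980 + 1193.75 − 250 − 161 = 1762.75 kcal/day.
TEE = BMR × activity factor = 1762.75 × 1.325 = 2335.6438 kcal/day.
Apply stress factor: 2335.6438 × 1.4 = 3269.9013 kcal/day.

3270 Cal per day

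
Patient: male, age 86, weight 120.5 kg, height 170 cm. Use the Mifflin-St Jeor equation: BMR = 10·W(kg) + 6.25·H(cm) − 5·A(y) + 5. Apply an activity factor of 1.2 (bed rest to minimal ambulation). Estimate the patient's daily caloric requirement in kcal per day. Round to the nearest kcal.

2211 kcal per day

Mifflin-St Jeor (male): BMR = 10(120.5) + 6.25(170) − 5(86) + 5 = 1205 + 1062.5 − 430 + 5 = 1842.5 kcal/day.
TEE = BMR × activity factor = 1842.5 × 1.2 = 2211 kcal/day.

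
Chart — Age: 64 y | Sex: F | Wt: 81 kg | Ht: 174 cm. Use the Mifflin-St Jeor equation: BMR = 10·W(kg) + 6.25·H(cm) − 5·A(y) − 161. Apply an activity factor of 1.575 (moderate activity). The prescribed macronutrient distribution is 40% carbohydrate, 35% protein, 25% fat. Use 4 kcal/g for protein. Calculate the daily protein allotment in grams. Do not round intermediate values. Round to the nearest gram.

195 g/day

Mifflin-St Jeor (female): BMR = 10(81) + 6.25(174) − 5(64) − 161 = 810 + 1087.5 − 320 − 161 = 1416.5 kcal/day.
TEE = 1416.5 × 1.575 = 2230.9875 kcal/day.
Protein energy = 35% × 2230.9875 = 780.8456 kcal.
Protein = 780.8456 ÷ 4 kcal/g = 195.2114 g.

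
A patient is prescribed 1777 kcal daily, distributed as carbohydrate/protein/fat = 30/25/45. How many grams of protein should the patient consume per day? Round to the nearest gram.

Protein energy = 25% × 1777 = 444.25 kcal.
At 4 kcal/g: 444.25 ÷ 4 = 111.0625 g.

111 g/day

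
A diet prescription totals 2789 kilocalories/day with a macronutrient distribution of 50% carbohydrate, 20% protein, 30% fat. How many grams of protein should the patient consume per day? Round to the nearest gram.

139 g/day

Protein energy = 20% × 2789 = 557.8 kcal.
At 4 kcal/g: 557.8 ÷ 4 = 139.45 g.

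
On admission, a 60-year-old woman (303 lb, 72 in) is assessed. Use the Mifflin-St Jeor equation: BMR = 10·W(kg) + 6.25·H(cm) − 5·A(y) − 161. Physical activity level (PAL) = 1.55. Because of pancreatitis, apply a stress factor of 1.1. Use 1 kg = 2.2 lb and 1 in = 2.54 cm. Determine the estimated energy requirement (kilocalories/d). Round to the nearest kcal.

Convert to metric: weight = 303 ÷ 2.2 = 137.7273 kg; height = 72 × 2.54 = 182.88 cm.
Mifflin-St Jeor (female): BMR = 10(137.7273) + 6.25(182.88) − 5(60) − 161 = 1377.2727 + 1143 − 300 − 161 = 2059.2727 kcal/day.
TEE = BMR × activity factor = 2059.2727 × 1.55 = 3191.8727 kcal/day.
Apply stress factor: 3191.8727 × 1.1 = 3511.06 kcal/day.

3511 kilocalories/d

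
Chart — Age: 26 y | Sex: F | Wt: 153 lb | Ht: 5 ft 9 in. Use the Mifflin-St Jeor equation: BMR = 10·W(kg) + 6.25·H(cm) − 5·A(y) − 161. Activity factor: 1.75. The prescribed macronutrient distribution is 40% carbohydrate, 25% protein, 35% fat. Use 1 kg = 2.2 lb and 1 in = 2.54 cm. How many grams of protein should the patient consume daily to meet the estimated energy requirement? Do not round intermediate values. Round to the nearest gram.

Convert to metric: weight = 153 ÷ 2.2 = 69.5455 kg; height = (5×12 + 9) × 2.54 = 69 × 2.54 = 175.26 cm.
Mifflin-St Jeor (female): BMR = 10(69.5455) + 6.25(175.26) − 5(26) − 161 = 695.4545 + 1095.375 − 130 − 161 = 1499.8295 kcal/day.
TEE = 1499.8295 × 1.75 = 2624.7017 kcal/day.
Protein energy = 25% × 2624.7017 = 656.1754 kcal.
Protein = 656.1754 ÷ 4 kcal/g = 164.0439 g.

164 g/day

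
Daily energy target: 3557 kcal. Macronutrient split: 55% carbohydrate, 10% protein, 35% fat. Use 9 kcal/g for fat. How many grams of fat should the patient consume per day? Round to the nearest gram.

138 g/day

Fat energy = 35% × 3557 = 1244.95 kcal.
At 9 kcal/g: 1244.95 ÷ 9 = 138.3278 g.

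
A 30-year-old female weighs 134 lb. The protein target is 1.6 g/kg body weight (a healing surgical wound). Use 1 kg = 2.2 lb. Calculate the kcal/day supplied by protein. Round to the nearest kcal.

Weight in kg = 134 ÷ 2.2 = 60.9091 kg.
Protein = 1.6 g/kg × 60.9091 kg = 97.4545 g/day.
Protein energy = 97.4545 g × 4 kcal/g = 389.8182 kcal/day.

390 kcal/day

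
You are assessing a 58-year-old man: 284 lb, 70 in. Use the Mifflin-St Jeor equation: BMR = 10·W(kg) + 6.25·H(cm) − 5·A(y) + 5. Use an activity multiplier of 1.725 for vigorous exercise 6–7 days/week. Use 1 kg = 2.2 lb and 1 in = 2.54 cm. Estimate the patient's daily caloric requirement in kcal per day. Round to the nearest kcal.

3652 kcal per day

Convert to metric: weight = 284 ÷ 2.2 = 129.0909 kg; height = 70 × 2.54 = 177.8 cm.
Mifflin-St Jeor (male): BMR = 10(129.0909) + 6.25(177.8) − 5(58) + 5 = 1290.9091 + 1111.25 − 290 + 5 = 2117.1591 kcal/day.
TEE = BMR × activity factor = 2117.1591 × 1.725 = 3652.0994 kcal/day.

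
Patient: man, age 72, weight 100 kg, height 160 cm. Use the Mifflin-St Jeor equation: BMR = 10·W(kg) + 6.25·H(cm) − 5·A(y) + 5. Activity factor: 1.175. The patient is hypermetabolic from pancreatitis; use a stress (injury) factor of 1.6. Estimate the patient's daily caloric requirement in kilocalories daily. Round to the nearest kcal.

3093 kilocalories daily

Mifflin-St Jeor (male): BMR = 10(100) + 6.25(160) − 5(72) + 5 = 1000 + 1000 − 360 + 5 = 1645 kcal/day.
TEE = BMR × activity factor = 1645 × 1.175 = 1932.875 kcal/day.
Apply stress factor: 1932.875 × 1.6 = 3092.6 kcal/day.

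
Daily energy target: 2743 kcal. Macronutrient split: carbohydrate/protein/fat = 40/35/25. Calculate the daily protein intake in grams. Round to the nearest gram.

240 g/day

Protein energy = 35% × 2743 = 960.05 kcal.
At 4 kcal/g: 960.05 ÷ 4 = 240.0125 g.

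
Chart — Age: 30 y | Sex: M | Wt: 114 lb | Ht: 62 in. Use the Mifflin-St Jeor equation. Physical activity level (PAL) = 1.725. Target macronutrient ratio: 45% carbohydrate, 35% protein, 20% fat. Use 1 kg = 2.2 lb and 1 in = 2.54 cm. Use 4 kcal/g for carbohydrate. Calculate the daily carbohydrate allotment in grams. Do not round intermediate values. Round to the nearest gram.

263 g/day

Convert to metric: weight = 114 ÷ 2.2 = 51.8182 kg; height = 62 × 2.54 = 157.48 cm.
Mifflin-St Jeor (male): BMR = 10(51.8182) + 6.25(157.48) − 5(30) + 5 = 518.1818 + 984.25 − 150 + 5 = 1357.4318 kcal/day.
TEE = 1357.4318 × 1.725 = 2341.5699 kcal/day.
Carbohydrate energy = 45% × 2341.5699 = 1053.7064 kcal.
Carbohydrate = 1053.7064 ÷ 4 kcal/g = 263.4266 g.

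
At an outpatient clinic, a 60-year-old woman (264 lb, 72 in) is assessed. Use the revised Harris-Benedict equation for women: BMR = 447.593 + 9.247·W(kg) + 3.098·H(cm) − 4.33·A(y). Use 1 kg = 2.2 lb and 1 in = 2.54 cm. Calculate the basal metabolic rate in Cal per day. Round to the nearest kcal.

1864 Cal per day

Convert to metric: weight = 264 ÷ 2.2 = 120 kg; height = 72 × 2.54 = 182.88 cm.
Harris-Benedict: BMR = 447.593 + 9.247(120) + 3.098(182.88) − 4.33(60) = 1863.9952 kcal/day.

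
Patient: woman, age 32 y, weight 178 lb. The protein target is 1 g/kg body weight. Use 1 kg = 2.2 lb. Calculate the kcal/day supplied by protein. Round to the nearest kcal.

324 kcal/day

Weight in kg = 178 ÷ 2.2 = 80.9091 kg.
Protein = 1 g/kg × 80.9091 kg = 80.9091 g/day.
Protein energy = 80.9091 g × 4 kcal/g = 323.6364 kcal/day.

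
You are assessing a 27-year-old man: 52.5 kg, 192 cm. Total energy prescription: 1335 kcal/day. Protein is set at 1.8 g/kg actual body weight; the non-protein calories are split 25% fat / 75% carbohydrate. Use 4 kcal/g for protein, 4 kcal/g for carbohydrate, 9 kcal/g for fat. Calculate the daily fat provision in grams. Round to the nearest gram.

Protein = 1.8 × 52.5 = 94.5 g → 94.5 × 4 = 378 kcal.
Non-protein calories = 1335 − 378 = 957 kcal.
Fat: 25% × 957 = 239.25 kcal; carbohydrate: 717.75 kcal.
Fat: 239.25 kcal ÷ 9 kcal/g = 26.5833 g.

27 g/day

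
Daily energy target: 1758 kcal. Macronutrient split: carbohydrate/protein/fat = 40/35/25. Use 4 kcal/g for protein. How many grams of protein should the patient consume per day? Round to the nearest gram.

154 g/day

Protein energy = 35% × 1758 = 615.3 kcal.
At 4 kcal/g: 615.3 ÷ 4 = 153.825 g.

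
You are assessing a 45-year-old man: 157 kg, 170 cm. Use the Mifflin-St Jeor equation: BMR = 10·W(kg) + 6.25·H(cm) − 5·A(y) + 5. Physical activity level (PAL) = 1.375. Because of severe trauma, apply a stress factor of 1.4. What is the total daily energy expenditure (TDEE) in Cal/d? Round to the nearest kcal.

4644 Cal/d

Mifflin-St Jeor (male): BMR = 10(157) + 6.25(170) − 5(45) + 5 = 1570 + 1062.5 − 225 + 5 = 2412.5 kcal/day.
TEE = BMR × activity factor = 2412.5 × 1.375 = 3317.1875 kcal/day.
Apply stress factor: 3317.1875 × 1.4 = 4644.0625 kcal/day.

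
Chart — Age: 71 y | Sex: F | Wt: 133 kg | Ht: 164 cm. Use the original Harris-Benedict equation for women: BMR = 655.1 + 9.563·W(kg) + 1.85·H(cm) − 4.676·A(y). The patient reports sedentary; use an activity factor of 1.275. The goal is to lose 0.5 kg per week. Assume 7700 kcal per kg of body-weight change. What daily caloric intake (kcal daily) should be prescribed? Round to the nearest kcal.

Harris-Benedict: BMR = 655.1 + 9.563(133) + 1.85(164) − 4.676(71) = 1898.383 kcal/day.
TEE = 1898.383 × 1.275 = 2420.4383 kcal/day.
Required daily deficit = 0.5 × 7700 ÷ 7 = 550 kcal/day.
Target intake = 2420.4383 − 550 = 1870.4383 kcal/day.

1870 kcal daily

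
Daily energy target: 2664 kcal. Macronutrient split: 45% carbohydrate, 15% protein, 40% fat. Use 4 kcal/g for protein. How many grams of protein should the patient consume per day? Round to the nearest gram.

Protein energy = 15% × 2664 = 399.6 kcal.
At 4 kcal/g: 399.6 ÷ 4 = 99.9 g.

100 g/day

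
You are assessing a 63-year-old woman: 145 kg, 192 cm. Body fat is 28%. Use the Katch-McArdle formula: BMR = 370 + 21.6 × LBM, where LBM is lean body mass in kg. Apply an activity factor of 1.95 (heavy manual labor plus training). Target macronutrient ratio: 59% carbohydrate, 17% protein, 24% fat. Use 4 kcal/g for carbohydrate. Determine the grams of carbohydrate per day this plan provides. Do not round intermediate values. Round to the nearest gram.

LBM = 145 × (1 − 0.28) = 104.4 kg. Katch-McArdle: BMR = 370 + 21.6 × 104.4 = 2625.04 kcal/day.
TEE = 2625.04 × 1.95 = 5118.828 kcal/day.
Carbohydrate energy = 59% × 5118.828 = 3020.1085 kcal.
Carbohydrate = 3020.1085 ÷ 4 kcal/g = 755.0271 g.

755 g/day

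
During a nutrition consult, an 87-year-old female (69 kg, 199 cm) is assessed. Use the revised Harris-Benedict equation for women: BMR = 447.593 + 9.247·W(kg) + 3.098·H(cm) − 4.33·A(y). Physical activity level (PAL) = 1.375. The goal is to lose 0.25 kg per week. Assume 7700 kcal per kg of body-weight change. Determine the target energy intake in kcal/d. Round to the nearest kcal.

Harris-Benedict: BMR = 447.593 + 9.247(69) + 3.098(199) − 4.33(87) = 1325.428 kcal/day.
TEE = 1325.428 × 1.375 = 1822.4635 kcal/day.
Required daily deficit = 0.25 × 7700 ÷ 7 = 275 kcal/day.
Target intake = 1822.4635 − 275 = 1547.4635 kcal/day.

1547 kcal/d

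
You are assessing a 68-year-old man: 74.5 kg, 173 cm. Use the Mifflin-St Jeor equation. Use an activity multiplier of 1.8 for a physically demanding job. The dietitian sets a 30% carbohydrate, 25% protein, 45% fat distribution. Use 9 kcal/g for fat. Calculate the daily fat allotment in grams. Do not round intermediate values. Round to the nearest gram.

134 g/day

Mifflin-St Jeor (male): BMR = 10(74.5) + 6.25(173) − 5(68) + 5 = 745 + 1081.25 − 340 + 5 = 1491.25 kcal/day.
TEE = 1491.25 × 1.8 = 2684.25 kcal/day.
Fat energy = 45% × 2684.25 = 1207.9125 kcal.
Fat = 1207.9125 ÷ 9 kcal/g = 134.2125 g.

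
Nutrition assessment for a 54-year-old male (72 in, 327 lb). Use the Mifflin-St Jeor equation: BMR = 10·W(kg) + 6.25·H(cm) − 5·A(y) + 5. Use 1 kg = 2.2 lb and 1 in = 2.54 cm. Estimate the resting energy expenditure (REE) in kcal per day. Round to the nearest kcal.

Convert to metric: weight = 327 ÷ 2.2 = 148.6364 kg; height = 72 × 2.54 = 182.88 cm.
Mifflin-St Jeor (male): BMR = 10(148.6364) + 6.25(182.88) − 5(54) + 5 = 1486.3636 + 1143 − 270 + 5 = 2364.3636 kcal/day.

2364 kcal per day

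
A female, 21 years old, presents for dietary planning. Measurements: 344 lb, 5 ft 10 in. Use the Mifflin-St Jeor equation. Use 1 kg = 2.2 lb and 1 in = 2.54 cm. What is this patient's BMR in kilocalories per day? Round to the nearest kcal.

2409 kilocalories per day

Convert to metric: weight = 344 ÷ 2.2 = 156.3636 kg; height = (5×12 + 10) × 2.54 = 70 × 2.54 = 177.8 cm.
Mifflin-St Jeor (female): BMR = 10(156.3636) + 6.25(177.8) − 5(21) − 161 = 1563.6364 + 1111.25 − 105 − 161 = 2408.8864 kcal/day.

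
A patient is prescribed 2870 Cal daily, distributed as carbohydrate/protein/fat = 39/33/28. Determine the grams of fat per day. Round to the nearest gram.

Fat energy = 28% × 2870 = 803.6 kcal.
At 9 kcal/g: 803.6 ÷ 9 = 89.2889 g.

89 g/day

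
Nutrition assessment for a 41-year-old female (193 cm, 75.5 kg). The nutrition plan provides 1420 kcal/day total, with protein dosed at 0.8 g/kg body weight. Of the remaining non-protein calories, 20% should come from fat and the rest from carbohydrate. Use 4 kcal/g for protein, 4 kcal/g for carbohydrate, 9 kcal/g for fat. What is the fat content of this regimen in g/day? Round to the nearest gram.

Protein = 0.8 × 75.5 = 60.4 g → 60.4 × 4 = 241.6 kcal.
Non-protein calories = 1420 − 241.6 = 1178.4 kcal.
Fat: 20% × 1178.4 = 235.68 kcal; carbohydrate: 942.72 kcal.
Fat: 235.68 kcal ÷ 9 kcal/g = 26.1867 g.

26 g/day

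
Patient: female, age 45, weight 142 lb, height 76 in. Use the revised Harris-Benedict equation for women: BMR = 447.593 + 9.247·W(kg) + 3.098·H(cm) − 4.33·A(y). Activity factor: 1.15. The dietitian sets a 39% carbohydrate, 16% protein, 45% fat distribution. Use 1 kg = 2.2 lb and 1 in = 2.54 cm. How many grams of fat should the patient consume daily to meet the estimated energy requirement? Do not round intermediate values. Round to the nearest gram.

Convert to metric: weight = 142 ÷ 2.2 = 64.5455 kg; height = 76 × 2.54 = 193.04 cm.
Harris-Benedict: BMR = 447.593 + 9.247(64.5455) + 3.098(193.04) − 4.33(45) = 1447.6327 kcal/day.
TEE = 1447.6327 × 1.15 = 1664.7776 kcal/day.
Fat energy = 45% × 1664.7776 = 749.1499 kcal.
Fat = 749.1499 ÷ 9 kcal/g = 83.2389 g.

83 g/day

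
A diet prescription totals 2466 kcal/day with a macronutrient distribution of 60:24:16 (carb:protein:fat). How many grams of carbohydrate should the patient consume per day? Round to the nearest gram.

Carbohydrate energy = 60% × 2466 = 1479.6 kcal.
At 4 kcal/g: 1479.6 ÷ 4 = 369.9 g.

370 g/day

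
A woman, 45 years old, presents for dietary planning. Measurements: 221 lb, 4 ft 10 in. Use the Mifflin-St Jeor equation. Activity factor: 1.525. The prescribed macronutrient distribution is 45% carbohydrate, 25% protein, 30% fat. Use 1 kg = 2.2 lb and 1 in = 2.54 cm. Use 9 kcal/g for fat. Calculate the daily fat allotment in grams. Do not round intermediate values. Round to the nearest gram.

78 g/day

Convert to metric: weight = 221 ÷ 2.2 = 100.4545 kg; height = (4×12 + 10) × 2.54 = 58 × 2.54 = 147.32 cm.
Mifflin-St Jeor (female): BMR = 10(100.4545) + 6.25(147.32) − 5(45) − 161 = 1004.5455 + 920.75 − 225 − 161 = 1539.2955 kcal/day.
TEE = 1539.2955 × 1.525 = 2347.4256 kcal/day.
Fat energy = 30% × 2347.4256 = 704.2277 kcal.
Fat = 704.2277 ÷ 9 kcal/g = 78.2475 g.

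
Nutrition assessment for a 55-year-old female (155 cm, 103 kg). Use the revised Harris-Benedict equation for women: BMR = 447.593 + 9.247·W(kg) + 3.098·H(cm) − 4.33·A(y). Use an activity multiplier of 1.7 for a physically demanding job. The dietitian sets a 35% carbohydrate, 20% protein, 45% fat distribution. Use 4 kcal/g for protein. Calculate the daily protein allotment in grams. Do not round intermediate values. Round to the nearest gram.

140 g/day

Harris-Benedict: BMR = 447.593 + 9.247(103) + 3.098(155) − 4.33(55) = 1642.074 kcal/day.
TEE = 1642.074 × 1.7 = 2791.5258 kcal/day.
Protein energy = 20% × 2791.5258 = 558.3052 kcal.
Protein = 558.3052 ÷ 4 kcal/g = 139.5763 g.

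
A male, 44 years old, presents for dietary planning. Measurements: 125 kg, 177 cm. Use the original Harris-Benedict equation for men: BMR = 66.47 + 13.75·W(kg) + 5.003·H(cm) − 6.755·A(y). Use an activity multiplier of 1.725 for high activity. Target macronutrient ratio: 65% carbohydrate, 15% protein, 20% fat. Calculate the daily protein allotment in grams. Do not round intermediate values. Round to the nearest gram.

154 g/day

Harris-Benedict: BMR = 66.47 + 13.75(125) + 5.003(177) − 6.755(44) = 2373.531 kcal/day.
TEE = 2373.531 × 1.725 = 4094.341 kcal/day.
Protein energy = 15% × 4094.341 = 614.1511 kcal.
Protein = 614.1511 ÷ 4 kcal/g = 153.5378 g.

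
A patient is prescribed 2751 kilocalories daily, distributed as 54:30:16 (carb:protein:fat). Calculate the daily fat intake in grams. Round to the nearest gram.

Fat energy = 16% × 2751 = 440.16 kcal.
At 9 kcal/g: 440.16 ÷ 9 = 48.9067 g.

49 g/day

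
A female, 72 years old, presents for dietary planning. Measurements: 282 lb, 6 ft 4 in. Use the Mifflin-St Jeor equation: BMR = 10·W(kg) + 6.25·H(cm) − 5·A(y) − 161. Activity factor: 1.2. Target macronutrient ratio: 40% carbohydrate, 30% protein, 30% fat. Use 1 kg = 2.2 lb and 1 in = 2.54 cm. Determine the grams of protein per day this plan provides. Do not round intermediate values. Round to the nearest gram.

177 g/day

Convert to metric: weight = 282 ÷ 2.2 = 128.1818 kg; height = (6×12 + 4) × 2.54 = 76 × 2.54 = 193.04 cm.
Mifflin-St Jeor (female): BMR = 10(128.1818) + 6.25(193.04) − 5(72) − 161 = 1281.8182 + 1206.5 − 360 − 161 = 1967.3182 kcal/day.
TEE = 1967.3182 × 1.2 = 2360.7818 kcal/day.
Protein energy = 30% × 2360.7818 = 708.2345 kcal.
Protein = 708.2345 ÷ 4 kcal/g = 177.0586 g.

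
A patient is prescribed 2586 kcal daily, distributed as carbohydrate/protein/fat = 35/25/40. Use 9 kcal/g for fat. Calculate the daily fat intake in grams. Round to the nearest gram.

Fat energy = 40% × 2586 = 1034.4 kcal.
At 9 kcal/g: 1034.4 ÷ 9 = 114.9333 g.

115 g/day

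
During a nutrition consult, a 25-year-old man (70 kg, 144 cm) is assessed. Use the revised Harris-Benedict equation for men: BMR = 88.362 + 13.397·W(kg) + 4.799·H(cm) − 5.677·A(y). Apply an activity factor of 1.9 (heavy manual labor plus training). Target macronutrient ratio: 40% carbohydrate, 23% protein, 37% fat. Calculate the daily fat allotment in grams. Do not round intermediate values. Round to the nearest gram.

123 g/day

Harris-Benedict: BMR = 88.362 + 13.397(70) + 4.799(144) − 5.677(25) = 1575.283 kcal/day.
TEE = 1575.283 × 1.9 = 2993.0377 kcal/day.
Fat energy = 37% × 2993.0377 = 1107.4239 kcal.
Fat = 1107.4239 ÷ 9 kcal/g = 123.0471 g.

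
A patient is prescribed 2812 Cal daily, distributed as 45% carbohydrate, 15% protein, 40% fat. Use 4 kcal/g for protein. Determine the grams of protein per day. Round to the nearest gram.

105 g/day

Protein energy = 15% × 2812 = 421.8 kcal.
At 4 kcal/g: 421.8 ÷ 4 = 105.45 g.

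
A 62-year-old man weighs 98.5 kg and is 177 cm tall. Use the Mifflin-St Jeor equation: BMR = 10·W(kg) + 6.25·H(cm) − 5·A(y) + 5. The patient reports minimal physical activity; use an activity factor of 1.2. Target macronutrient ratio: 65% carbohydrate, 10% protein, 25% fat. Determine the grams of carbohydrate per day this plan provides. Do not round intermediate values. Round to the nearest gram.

348 g/day

Mifflin-St Jeor (male): BMR = 10(98.5) + 6.25(177) − 5(62) + 5 = 985 + 1106.25 − 310 + 5 = 1786.25 kcal/day.
TEE = 1786.25 × 1.2 = 2143.5 kcal/day.
Carbohydrate energy = 65% × 2143.5 = 1393.275 kcal.
Carbohydrate = 1393.275 ÷ 4 kcal/g = 348.3188 g.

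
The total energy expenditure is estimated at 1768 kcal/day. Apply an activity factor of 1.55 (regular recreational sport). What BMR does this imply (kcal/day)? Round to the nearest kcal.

1141 kcal/day

BMR = TEE ÷ activity factor = 1768 ÷ 1.55 = 1140.6452 kcal/day.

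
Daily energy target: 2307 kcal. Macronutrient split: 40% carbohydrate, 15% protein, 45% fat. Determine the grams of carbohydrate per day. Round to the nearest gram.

Carbohydrate energy = 40% × 2307 = 922.8 kcal.
At 4 kcal/g: 922.8 ÷ 4 = 230.7 g.

231 g/day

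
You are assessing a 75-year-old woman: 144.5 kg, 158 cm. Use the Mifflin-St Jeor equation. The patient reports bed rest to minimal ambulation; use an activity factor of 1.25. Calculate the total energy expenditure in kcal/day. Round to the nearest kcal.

Mifflin-St Jeor (female): BMR = 10(144.5) + 6.25(158) − 5(75) − 161 = 1445 + 987.5 − 375 − 161 = 1896.5 kcal/day.
TEE = BMR × activity factor = 1896.5 × 1.25 = 2370.625 kcal/day.

2371 kcal/day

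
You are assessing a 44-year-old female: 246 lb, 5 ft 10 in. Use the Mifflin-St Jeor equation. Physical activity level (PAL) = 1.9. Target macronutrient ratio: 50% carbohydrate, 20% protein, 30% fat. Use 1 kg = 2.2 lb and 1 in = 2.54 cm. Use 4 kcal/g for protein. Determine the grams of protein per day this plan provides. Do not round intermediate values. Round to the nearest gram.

Convert to metric: weight = 246 ÷ 2.2 = 111.8182 kg; height = (5×12 + 10) × 2.54 = 70 × 2.54 = 177.8 cm.
Mifflin-St Jeor (female): BMR = 10(111.8182) + 6.25(177.8) − 5(44) − 161 = 1118.1818 + 1111.25 − 220 − 161 = 1848.4318 kcal/day.
TEE = 1848.4318 × 1.9 = 3512.0205 kcal/day.
Protein energy = 20% × 3512.0205 = 702.4041 kcal.
Protein = 702.4041 ÷ 4 kcal/g = 175.601 g.

176 g/day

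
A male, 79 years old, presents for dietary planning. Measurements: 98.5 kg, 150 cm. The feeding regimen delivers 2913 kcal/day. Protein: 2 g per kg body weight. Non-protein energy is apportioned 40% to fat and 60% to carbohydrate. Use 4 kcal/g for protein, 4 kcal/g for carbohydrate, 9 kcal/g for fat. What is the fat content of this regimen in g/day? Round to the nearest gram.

94 g/day

Protein = 2 × 98.5 = 197 g → 197 × 4 = 788 kcal.
Non-protein calories = 2913 − 788 = 2125 kcal.
Fat: 40% × 2125 = 850 kcal; carbohydrate: 1275 kcal.
Fat: 850 kcal ÷ 9 kcal/g = 94.4444 g.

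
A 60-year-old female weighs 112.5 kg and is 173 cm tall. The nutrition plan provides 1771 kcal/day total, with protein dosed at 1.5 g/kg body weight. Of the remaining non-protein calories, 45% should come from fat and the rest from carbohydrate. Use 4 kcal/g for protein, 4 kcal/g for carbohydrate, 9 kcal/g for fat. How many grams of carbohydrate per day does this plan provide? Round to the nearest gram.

Protein = 1.5 × 112.5 = 168.75 g → 168.75 × 4 = 675 kcal.
Non-protein calories = 1771 − 675 = 1096 kcal.
Fat: 45% × 1096 = 493.2 kcal; carbohydrate: 602.8 kcal.
Carbohydrate: 602.8 kcal ÷ 4 kcal/g = 150.7 g.

151 g/day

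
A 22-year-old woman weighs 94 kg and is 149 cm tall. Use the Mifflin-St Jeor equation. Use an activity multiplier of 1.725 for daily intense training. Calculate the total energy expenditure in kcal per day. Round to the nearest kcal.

Mifflin-St Jeor (female): BMR = 10(94) + 6.25(149) − 5(22) − 161 = 940 + 931.25 − 110 − 161 = 1600.25 kcal/day.
TEE = BMR × activity factor = 1600.25 × 1.725 = 2760.4313 kcal/day.

2760 kcal per day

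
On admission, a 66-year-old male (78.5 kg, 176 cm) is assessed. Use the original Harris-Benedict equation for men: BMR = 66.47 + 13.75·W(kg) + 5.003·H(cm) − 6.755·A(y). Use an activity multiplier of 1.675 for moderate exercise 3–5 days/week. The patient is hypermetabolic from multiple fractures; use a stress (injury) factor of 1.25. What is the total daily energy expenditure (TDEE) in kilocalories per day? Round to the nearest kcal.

Harris-Benedict: BMR = 66.47 + 13.75(78.5) + 5.003(176) − 6.755(66) = 1580.543 kcal/day.
TEE = BMR × activity factor = 1580.543 × 1.675 = 2647.4095 kcal/day.
Apply stress factor: 2647.4095 × 1.25 = 3309.2619 kcal/day.

3309 kilocalories per day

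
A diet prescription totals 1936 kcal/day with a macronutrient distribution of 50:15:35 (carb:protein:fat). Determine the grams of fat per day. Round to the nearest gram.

Fat energy = 35% × 1936 = 677.6 kcal.
At 9 kcal/g: 677.6 ÷ 9 = 75.2889 g.

75 g/day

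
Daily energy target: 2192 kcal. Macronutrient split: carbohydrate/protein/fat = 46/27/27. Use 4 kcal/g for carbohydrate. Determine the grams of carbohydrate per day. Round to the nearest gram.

252 g/day

Carbohydrate energy = 46% × 2192 = 1008.32 kcal.
At 4 kcal/g: 1008.32 ÷ 4 = 252.08 g.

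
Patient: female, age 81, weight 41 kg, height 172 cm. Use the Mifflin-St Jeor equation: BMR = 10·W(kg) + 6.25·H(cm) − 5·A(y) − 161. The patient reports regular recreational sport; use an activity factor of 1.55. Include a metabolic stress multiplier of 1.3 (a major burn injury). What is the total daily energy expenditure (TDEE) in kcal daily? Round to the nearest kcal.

1852 kcal daily

Mifflin-St Jeor (female): BMR = 10(41) + 6.25(172) − 5(81) − 161 = 410 + 1075 − 405 − 161 = 919 kcal/day.
TEE = BMR × activity factor = 919 × 1.55 = 1424.45 kcal/day.
Apply stress factor: 1424.45 × 1.3 = 1851.785 kcal/day.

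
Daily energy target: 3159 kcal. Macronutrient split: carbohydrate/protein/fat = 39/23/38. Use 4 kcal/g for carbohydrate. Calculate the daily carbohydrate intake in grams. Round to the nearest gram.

308 g/day

Carbohydrate energy = 39% × 3159 = 1232.01 kcal.
At 4 kcal/g: 1232.01 ÷ 4 = 308.0025 g.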